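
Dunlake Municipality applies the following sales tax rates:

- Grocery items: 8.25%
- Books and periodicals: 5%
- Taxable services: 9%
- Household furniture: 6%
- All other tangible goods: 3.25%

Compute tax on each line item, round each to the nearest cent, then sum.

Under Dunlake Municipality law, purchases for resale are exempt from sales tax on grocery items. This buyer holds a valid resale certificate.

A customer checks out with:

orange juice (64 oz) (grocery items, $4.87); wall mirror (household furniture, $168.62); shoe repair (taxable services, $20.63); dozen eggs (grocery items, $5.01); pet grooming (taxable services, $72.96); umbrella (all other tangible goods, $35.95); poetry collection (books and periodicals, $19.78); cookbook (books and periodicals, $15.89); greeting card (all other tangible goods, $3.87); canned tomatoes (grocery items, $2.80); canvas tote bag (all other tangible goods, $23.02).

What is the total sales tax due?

$22.38

Orange juice (64 oz) $4.87: grocery items, buyer-exempt → 0% → $0.00
Wall mirror $168.62: household furniture → 6% → $10.12
Shoe repair $20.63: taxable services → 9% → $1.86
Dozen eggs $5.01: grocery items, buyer-exempt → 0% → $0.00
Pet grooming $72.96: taxable services → 9% → $6.57
Umbrella $35.95: all other tangible goods → 3.25% → $1.17
Poetry collection $19.78: books and periodicals → 5% → $0.99
Cookbook $15.89: books and periodicals → 5% → $0.79
Greeting card $3.87: all other tangible goods → 3.25% → $0.13
Canned tomatoes $2.80: grocery items, buyer-exempt → 0% → $0.00
Canvas tote bag $23.02: all other tangible goods → 3.25% → $0.75
Total tax = $10.12 + $1.86 + $6.57 + $1.17 + $0.99 + $0.79 + $0.13 + $0.75 = $22.38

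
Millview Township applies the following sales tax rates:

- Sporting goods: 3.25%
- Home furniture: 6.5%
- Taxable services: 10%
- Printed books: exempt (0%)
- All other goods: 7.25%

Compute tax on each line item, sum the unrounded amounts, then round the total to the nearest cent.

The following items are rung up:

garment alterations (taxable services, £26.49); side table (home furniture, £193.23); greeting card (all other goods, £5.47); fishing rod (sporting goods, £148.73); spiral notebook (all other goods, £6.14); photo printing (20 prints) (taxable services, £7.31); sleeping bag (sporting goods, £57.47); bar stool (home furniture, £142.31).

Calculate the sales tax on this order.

£32.73

Garment alterations £26.49: taxable services → 10% → £2.649
Side table £193.23: home furniture → 6.5% → £12.55995
Greeting card £5.47: all other goods → 7.25% → £0.396575
Fishing rod £148.73: sporting goods → 3.25% → £4.833725
Spiral notebook £6.14: all other goods → 7.25% → £0.44515
Photo printing (20 prints) £7.31: taxable services → 10% → £0.731
Sleeping bag £57.47: sporting goods → 3.25% → £1.867775
Bar stool £142.31: home furniture → 6.5% → £9.25015
Unrounded tax sum = £32.733325 → £32.73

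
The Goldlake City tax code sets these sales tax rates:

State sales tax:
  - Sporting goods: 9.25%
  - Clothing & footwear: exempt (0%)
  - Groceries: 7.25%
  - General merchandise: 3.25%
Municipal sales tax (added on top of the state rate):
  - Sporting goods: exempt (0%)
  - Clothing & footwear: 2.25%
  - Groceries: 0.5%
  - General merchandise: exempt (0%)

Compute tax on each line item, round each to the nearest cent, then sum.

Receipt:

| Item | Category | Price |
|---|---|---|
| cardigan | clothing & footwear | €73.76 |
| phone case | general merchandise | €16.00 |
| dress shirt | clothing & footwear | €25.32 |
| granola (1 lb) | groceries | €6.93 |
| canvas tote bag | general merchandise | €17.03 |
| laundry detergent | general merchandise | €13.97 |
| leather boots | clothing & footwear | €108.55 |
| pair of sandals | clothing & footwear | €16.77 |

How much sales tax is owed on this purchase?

€7.11

Cardigan €73.76: clothing & footwear → 0% + 2.25% municipal = 2.25% → €1.66
Phone case €16.00: general merchandise → 3.25% + 0% municipal = 3.25% → €0.52
Dress shirt €25.32: clothing & footwear → 0% + 2.25% municipal = 2.25% → €0.57
Granola (1 lb) €6.93: groceries → 7.25% + 0.5% municipal = 7.75% → €0.54
Canvas tote bag €17.03: general merchandise → 3.25% + 0% municipal = 3.25% → €0.55
Laundry detergent €13.97: general merchandise → 3.25% + 0% municipal = 3.25% → €0.45
Leather boots €108.55: clothing & footwear → 0% + 2.25% municipal = 2.25% → €2.44
Pair of sandals €16.77: clothing & footwear → 0% + 2.25% municipal = 2.25% → €0.38
Total tax = €1.66 + €0.52 + €0.57 + €0.54 + €0.55 + €0.45 + €2.44 + €0.38 = €7.11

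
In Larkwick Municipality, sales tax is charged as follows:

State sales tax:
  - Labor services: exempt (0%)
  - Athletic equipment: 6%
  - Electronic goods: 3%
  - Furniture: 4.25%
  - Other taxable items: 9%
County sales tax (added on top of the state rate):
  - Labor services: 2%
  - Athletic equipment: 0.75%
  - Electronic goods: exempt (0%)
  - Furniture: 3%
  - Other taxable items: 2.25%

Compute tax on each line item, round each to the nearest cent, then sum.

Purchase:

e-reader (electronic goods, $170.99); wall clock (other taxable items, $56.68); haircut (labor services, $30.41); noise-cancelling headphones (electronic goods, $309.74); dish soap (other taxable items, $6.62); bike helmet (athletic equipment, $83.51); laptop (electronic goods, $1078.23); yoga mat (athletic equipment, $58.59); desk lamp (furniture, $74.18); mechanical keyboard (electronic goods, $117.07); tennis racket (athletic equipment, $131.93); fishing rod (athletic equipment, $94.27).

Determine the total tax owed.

E-reader $170.99: electronic goods → 3% + 0% county = 3% → $5.13
Wall clock $56.68: other taxable items → 9% + 2.25% county = 11.25% → $6.38
Haircut $30.41: labor services → 0% + 2% county = 2% → $0.61
Noise-cancelling headphones $309.74: electronic goods → 3% + 0% county = 3% → $9.29
Dish soap $6.62: other taxable items → 9% + 2.25% county = 11.25% → $0.74
Bike helmet $83.51: athletic equipment → 6% + 0.75% county = 6.75% → $5.64
Laptop $1078.23: electronic goods → 3% + 0% county = 3% → $32.35
Yoga mat $58.59: athletic equipment → 6% + 0.75% county = 6.75% → $3.95
Desk lamp $74.18: furniture → 4.25% + 3% county = 7.25% → $5.38
Mechanical keyboard $117.07: electronic goods → 3% + 0% county = 3% → $3.51
Tennis racket $131.93: athletic equipment → 6% + 0.75% county = 6.75% → $8.91
Fishing rod $94.27: athletic equipment → 6% + 0.75% county = 6.75% → $6.36
Total tax = $5.13 + $6.38 + $0.61 + $9.29 + $0.74 + $5.64 + $32.35 + $3.95 + $5.38 + $3.51 + $8.91 + $6.36 = $88.25

$88.25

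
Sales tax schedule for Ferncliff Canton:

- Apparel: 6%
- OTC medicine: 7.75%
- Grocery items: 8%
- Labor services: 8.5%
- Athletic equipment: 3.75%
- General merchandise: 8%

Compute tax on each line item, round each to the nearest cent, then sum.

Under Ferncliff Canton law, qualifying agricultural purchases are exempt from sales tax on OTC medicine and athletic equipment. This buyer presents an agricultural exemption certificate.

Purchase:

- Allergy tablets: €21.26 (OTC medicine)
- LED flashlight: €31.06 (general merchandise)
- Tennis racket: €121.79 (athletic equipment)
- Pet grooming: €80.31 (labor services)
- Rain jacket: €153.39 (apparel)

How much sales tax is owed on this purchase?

Allergy tablets €21.26: OTC medicine, buyer-exempt → 0% → €0.00
LED flashlight €31.06: general merchandise → 8% → €2.48
Tennis racket €121.79: athletic equipment, buyer-exempt → 0% → €0.00
Pet grooming €80.31: labor services → 8.5% → €6.83
Rain jacket €153.39: apparel → 6% → €9.20
Total tax = €2.48 + €6.83 + €9.20 = €18.51

€18.51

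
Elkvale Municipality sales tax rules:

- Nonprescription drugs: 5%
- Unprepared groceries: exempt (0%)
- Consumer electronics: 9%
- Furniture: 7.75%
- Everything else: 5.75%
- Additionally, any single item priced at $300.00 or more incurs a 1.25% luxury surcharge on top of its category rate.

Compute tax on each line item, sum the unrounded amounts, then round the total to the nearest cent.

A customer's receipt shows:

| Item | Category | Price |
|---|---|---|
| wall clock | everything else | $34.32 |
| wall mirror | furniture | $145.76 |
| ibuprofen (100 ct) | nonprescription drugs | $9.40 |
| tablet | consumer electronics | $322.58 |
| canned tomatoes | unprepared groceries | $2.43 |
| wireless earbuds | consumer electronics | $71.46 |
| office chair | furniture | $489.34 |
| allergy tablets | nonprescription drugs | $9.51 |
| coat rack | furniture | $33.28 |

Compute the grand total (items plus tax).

$1218.41

Wall clock $34.32: everything else → 5.75% → $1.9734
Wall mirror $145.76: furniture → 7.75% → $11.2964
Ibuprofen (100 ct) $9.40: nonprescription drugs → 5% → $0.47
Tablet $322.58: consumer electronics → 9% + 1.25% surcharge = 10.25% → $33.06445
Canned tomatoes $2.43: unprepared groceries → 0% → $0.00
Wireless earbuds $71.46: consumer electronics → 9% → $6.4314
Office chair $489.34: furniture → 7.75% + 1.25% surcharge = 9% → $44.0406
Allergy tablets $9.51: nonprescription drugs → 5% → $0.4755
Coat rack $33.28: furniture → 7.75% → $2.5792
Subtotal = $1118.08; unrounded tax = $100.33095 → $100.33; total due = $1218.41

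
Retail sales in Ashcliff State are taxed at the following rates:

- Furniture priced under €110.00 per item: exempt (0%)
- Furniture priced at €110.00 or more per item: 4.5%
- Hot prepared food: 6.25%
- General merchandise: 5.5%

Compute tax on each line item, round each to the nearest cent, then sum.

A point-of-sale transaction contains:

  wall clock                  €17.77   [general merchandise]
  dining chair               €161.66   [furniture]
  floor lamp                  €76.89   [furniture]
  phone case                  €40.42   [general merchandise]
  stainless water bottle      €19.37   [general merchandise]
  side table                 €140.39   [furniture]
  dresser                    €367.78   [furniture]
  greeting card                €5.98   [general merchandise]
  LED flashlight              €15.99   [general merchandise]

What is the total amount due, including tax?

Wall clock €17.77: general merchandise → 5.5% → €0.98
Dining chair €161.66: furniture, €110.00 or more → 4.5% → €7.27
Floor lamp €76.89: furniture, under €110.00 → 0% → €0.00
Phone case €40.42: general merchandise → 5.5% → €2.22
Stainless water bottle €19.37: general merchandise → 5.5% → €1.07
Side table €140.39: furniture, €110.00 or more → 4.5% → €6.32
Dresser €367.78: furniture, €110.00 or more → 4.5% → €16.55
Greeting card €5.98: general merchandise → 5.5% → €0.33
LED flashlight €15.99: general merchandise → 5.5% → €0.88
Subtotal = €846.25; tax = €35.62; total due = €881.87

€881.87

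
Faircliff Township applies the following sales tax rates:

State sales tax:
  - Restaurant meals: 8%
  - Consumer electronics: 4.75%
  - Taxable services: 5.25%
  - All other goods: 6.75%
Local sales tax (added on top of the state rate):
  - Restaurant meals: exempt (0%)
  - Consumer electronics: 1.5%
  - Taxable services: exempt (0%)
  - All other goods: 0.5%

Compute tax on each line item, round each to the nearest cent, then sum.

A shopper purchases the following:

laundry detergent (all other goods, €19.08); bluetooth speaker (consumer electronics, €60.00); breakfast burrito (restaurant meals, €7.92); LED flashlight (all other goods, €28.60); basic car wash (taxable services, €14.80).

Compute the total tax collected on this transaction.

€8.61

Laundry detergent €19.08: all other goods → 6.75% + 0.5% local = 7.25% → €1.38
Bluetooth speaker €60.00: consumer electronics → 4.75% + 1.5% local = 6.25% → €3.75
Breakfast burrito €7.92: restaurant meals → 8% + 0% local = 8% → €0.63
LED flashlight €28.60: all other goods → 6.75% + 0.5% local = 7.25% → €2.07
Basic car wash €14.80: taxable services → 5.25% + 0% local = 5.25% → €0.78
Total tax = €1.38 + €3.75 + €0.63 + €2.07 + €0.78 = €8.61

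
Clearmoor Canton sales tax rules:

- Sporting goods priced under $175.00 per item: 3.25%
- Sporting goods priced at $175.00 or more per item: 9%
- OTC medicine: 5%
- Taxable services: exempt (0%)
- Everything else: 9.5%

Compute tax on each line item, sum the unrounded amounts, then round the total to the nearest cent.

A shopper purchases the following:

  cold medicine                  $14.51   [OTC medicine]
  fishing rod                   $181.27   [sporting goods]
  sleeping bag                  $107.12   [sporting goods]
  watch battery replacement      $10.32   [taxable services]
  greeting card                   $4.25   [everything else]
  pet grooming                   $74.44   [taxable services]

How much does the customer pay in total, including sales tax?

$412.83

Cold medicine $14.51: OTC medicine → 5% → $0.7255
Fishing rod $181.27: sporting goods, $175.00 or more → 9% → $16.3143
Sleeping bag $107.12: sporting goods, under $175.00 → 3.25% → $3.4814
Watch battery replacement $10.32: taxable services → 0% → $0.00
Greeting card $4.25: everything else → 9.5% → $0.40375
Pet grooming $74.44: taxable services → 0% → $0.00
Subtotal = $391.91; unrounded tax = $20.92495 → $20.92; total due = $412.83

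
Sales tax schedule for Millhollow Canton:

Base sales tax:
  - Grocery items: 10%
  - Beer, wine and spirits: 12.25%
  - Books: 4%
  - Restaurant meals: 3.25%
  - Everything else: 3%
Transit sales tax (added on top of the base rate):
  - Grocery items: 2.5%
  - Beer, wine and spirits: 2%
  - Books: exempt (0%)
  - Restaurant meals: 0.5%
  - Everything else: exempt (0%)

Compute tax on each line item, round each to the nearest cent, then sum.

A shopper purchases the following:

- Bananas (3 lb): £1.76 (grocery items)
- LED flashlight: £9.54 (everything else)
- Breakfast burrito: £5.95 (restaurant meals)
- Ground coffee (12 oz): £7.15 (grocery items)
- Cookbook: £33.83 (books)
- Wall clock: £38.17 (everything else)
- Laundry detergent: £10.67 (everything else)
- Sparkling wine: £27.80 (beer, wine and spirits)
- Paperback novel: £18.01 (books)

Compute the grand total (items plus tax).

£162.00

Bananas (3 lb) £1.76: grocery items → 10% + 2.5% transit = 12.5% → £0.22
LED flashlight £9.54: everything else → 3% + 0% transit = 3% → £0.29
Breakfast burrito £5.95: restaurant meals → 3.25% + 0.5% transit = 3.75% → £0.22
Ground coffee (12 oz) £7.15: grocery items → 10% + 2.5% transit = 12.5% → £0.89
Cookbook £33.83: books → 4% + 0% transit = 4% → £1.35
Wall clock £38.17: everything else → 3% + 0% transit = 3% → £1.15
Laundry detergent £10.67: everything else → 3% + 0% transit = 3% → £0.32
Sparkling wine £27.80: beer, wine and spirits → 12.25% + 2% transit = 14.25% → £3.96
Paperback novel £18.01: books → 4% + 0% transit = 4% → £0.72
Subtotal = £152.88; tax = £9.12; total due = £162.00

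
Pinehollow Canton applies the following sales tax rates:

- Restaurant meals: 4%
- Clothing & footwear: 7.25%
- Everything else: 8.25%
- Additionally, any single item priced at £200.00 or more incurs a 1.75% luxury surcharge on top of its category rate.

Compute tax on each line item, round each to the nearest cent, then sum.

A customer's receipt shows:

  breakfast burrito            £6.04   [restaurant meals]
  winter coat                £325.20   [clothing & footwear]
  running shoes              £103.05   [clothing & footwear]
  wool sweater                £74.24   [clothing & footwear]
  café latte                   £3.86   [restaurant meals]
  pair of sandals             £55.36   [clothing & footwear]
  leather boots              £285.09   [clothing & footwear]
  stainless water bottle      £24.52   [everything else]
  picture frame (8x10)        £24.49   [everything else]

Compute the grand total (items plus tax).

£978.07

Breakfast burrito £6.04: restaurant meals → 4% → £0.24
Winter coat £325.20: clothing & footwear → 7.25% + 1.75% surcharge = 9% → £29.27
Running shoes £103.05: clothing & footwear → 7.25% → £7.47
Wool sweater £74.24: clothing & footwear → 7.25% → £5.38
Café latte £3.86: restaurant meals → 4% → £0.15
Pair of sandals £55.36: clothing & footwear → 7.25% → £4.01
Leather boots £285.09: clothing & footwear → 7.25% + 1.75% surcharge = 9% → £25.66
Stainless water bottle £24.52: everything else → 8.25% → £2.02
Picture frame (8x10) £24.49: everything else → 8.25% → £2.02
Subtotal = £901.85; tax = £76.22; total due = £978.07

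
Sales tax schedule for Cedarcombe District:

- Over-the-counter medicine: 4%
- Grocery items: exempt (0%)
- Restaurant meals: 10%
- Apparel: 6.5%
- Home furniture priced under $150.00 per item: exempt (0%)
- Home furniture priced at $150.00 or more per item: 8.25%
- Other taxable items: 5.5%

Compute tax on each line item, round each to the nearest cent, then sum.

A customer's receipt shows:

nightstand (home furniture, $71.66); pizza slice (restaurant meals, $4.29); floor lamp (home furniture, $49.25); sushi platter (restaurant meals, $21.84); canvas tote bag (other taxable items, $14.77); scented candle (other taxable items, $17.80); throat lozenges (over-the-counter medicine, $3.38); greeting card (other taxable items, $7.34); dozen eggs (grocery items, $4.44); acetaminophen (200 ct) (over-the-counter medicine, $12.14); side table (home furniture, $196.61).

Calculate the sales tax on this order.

Nightstand $71.66: home furniture, under $150.00 → 0% → $0.00
Pizza slice $4.29: restaurant meals → 10% → $0.43
Floor lamp $49.25: home furniture, under $150.00 → 0% → $0.00
Sushi platter $21.84: restaurant meals → 10% → $2.18
Canvas tote bag $14.77: other taxable items → 5.5% → $0.81
Scented candle $17.80: other taxable items → 5.5% → $0.98
Throat lozenges $3.38: over-the-counter medicine → 4% → $0.14
Greeting card $7.34: other taxable items → 5.5% → $0.40
Dozen eggs $4.44: grocery items → 0% → $0.00
Acetaminophen (200 ct) $12.14: over-the-counter medicine → 4% → $0.49
Side table $196.61: home furniture, $150.00 or more → 8.25% → $16.22
Total tax = $0.43 + $2.18 + $0.81 + $0.98 + $0.14 + $0.40 + $0.49 + $16.22 = $21.65

$21.65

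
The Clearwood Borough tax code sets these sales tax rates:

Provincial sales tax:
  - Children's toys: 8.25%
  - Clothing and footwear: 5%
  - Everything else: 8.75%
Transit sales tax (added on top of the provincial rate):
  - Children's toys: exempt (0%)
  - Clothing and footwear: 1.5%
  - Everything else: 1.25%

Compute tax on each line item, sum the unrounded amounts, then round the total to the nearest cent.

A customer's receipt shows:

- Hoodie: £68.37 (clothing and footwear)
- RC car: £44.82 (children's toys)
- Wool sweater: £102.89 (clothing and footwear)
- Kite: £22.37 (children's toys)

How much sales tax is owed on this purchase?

Hoodie £68.37: clothing and footwear → 5% + 1.5% transit = 6.5% → £4.44405
RC car £44.82: children's toys → 8.25% + 0% transit = 8.25% → £3.69765
Wool sweater £102.89: clothing and footwear → 5% + 1.5% transit = 6.5% → £6.68785
Kite £22.37: children's toys → 8.25% + 0% transit = 8.25% → £1.845525
Unrounded tax sum = £16.675075 → £16.68

£16.68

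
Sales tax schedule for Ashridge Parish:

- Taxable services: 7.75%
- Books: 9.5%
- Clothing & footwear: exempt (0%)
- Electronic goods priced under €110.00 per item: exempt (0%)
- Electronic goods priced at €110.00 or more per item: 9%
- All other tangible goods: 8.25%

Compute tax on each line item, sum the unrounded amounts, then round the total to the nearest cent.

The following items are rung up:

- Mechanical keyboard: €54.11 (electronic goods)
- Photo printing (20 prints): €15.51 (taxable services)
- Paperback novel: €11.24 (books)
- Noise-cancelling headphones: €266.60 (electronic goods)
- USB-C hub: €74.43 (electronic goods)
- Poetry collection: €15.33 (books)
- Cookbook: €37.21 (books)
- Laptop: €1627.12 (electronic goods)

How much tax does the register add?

€177.70

Mechanical keyboard €54.11: electronic goods, under €110.00 → 0% → €0.00
Photo printing (20 prints) €15.51: taxable services → 7.75% → €1.202025
Paperback novel €11.24: books → 9.5% → €1.0678
Noise-cancelling headphones €266.60: electronic goods, €110.00 or more → 9% → €23.994
USB-C hub €74.43: electronic goods, under €110.00 → 0% → €0.00
Poetry collection €15.33: books → 9.5% → €1.45635
Cookbook €37.21: books → 9.5% → €3.53495
Laptop €1627.12: electronic goods, €110.00 or more → 9% → €146.4408
Unrounded tax sum = €177.695925 → €177.70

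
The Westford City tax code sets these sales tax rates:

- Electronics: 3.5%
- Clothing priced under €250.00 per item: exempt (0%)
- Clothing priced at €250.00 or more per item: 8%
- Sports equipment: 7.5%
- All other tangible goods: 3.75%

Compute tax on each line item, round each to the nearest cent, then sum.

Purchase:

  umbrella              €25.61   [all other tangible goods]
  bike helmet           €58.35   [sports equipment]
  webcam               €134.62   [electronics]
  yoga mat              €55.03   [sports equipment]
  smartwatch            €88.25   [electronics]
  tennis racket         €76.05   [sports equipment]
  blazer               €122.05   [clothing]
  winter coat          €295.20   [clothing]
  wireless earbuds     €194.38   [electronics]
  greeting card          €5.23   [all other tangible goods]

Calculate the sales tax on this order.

Umbrella €25.61: all other tangible goods → 3.75% → €0.96
Bike helmet €58.35: sports equipment → 7.5% → €4.38
Webcam €134.62: electronics → 3.5% → €4.71
Yoga mat €55.03: sports equipment → 7.5% → €4.13
Smartwatch €88.25: electronics → 3.5% → €3.09
Tennis racket €76.05: sports equipment → 7.5% → €5.70
Blazer €122.05: clothing, under €250.00 → 0% → €0.00
Winter coat €295.20: clothing, €250.00 or more → 8% → €23.62
Wireless earbuds €194.38: electronics → 3.5% → €6.80
Greeting card €5.23: all other tangible goods → 3.75% → €0.20
Total tax = €0.96 + €4.38 + €4.71 + €4.13 + €3.09 + €5.70 + €23.62 + €6.80 + €0.20 = €53.59

€53.59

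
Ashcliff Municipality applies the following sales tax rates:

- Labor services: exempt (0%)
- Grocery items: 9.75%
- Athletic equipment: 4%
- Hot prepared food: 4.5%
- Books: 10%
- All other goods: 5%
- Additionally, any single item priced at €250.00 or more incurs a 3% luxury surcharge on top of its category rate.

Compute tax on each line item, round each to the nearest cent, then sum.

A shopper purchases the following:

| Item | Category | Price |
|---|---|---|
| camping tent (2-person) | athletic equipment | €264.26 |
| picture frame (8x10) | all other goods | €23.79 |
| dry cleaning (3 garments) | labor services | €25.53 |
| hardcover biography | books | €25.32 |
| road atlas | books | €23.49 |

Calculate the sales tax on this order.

Camping tent (2-person) €264.26: athletic equipment → 4% + 3% surcharge = 7% → €18.50
Picture frame (8x10) €23.79: all other goods → 5% → €1.19
Dry cleaning (3 garments) €25.53: labor services → 0% → €0.00
Hardcover biography €25.32: books → 10% → €2.53
Road atlas €23.49: books → 10% → €2.35
Total tax = €18.50 + €1.19 + €2.53 + €2.35 = €24.57

€24.57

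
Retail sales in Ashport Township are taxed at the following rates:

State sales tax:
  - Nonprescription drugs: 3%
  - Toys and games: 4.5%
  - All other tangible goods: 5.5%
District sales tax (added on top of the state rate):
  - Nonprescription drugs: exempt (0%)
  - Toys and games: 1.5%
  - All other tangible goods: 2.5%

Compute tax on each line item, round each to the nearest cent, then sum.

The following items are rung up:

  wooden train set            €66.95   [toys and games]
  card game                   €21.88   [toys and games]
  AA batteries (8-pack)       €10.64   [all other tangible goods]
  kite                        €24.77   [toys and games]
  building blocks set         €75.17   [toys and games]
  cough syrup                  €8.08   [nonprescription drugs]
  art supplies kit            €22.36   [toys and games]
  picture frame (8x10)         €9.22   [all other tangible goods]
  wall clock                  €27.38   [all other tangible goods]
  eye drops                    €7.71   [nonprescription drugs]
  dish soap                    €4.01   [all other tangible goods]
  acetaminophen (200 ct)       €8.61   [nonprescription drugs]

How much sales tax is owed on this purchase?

€17.50

Wooden train set €66.95: toys and games → 4.5% + 1.5% district = 6% → €4.02
Card game €21.88: toys and games → 4.5% + 1.5% district = 6% → €1.31
AA batteries (8-pack) €10.64: all other tangible goods → 5.5% + 2.5% district = 8% → €0.85
Kite €24.77: toys and games → 4.5% + 1.5% district = 6% → €1.49
Building blocks set €75.17: toys and games → 4.5% + 1.5% district = 6% → €4.51
Cough syrup €8.08: nonprescription drugs → 3% + 0% district = 3% → €0.24
Art supplies kit €22.36: toys and games → 4.5% + 1.5% district = 6% → €1.34
Picture frame (8x10) €9.22: all other tangible goods → 5.5% + 2.5% district = 8% → €0.74
Wall clock €27.38: all other tangible goods → 5.5% + 2.5% district = 8% → €2.19
Eye drops €7.71: nonprescription drugs → 3% + 0% district = 3% → €0.23
Dish soap €4.01: all other tangible goods → 5.5% + 2.5% district = 8% → €0.32
Acetaminophen (200 ct) €8.61: nonprescription drugs → 3% + 0% district = 3% → €0.26
Total tax = €4.02 + €1.31 + €0.85 + €1.49 + €4.51 + €0.24 + €1.34 + €0.74 + €2.19 + €0.23 + €0.32 + €0.26 = €17.50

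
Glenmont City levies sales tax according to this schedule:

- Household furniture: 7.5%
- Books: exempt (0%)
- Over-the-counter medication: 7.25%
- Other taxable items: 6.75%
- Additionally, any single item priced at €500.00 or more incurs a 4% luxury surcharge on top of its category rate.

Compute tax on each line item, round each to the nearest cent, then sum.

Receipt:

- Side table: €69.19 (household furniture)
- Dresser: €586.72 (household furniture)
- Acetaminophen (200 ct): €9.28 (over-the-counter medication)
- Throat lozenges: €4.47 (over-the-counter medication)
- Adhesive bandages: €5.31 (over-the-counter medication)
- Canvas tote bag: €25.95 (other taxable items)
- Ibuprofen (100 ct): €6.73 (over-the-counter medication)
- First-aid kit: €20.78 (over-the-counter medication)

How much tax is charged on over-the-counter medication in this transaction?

Acetaminophen (200 ct) €9.28: over-the-counter medication → 7.25% → €0.67
Throat lozenges €4.47: over-the-counter medication → 7.25% → €0.32
Adhesive bandages €5.31: over-the-counter medication → 7.25% → €0.38
Ibuprofen (100 ct) €6.73: over-the-counter medication → 7.25% → €0.49
First-aid kit €20.78: over-the-counter medication → 7.25% → €1.51
Tax on over-the-counter medication = €0.67 + €0.32 + €0.38 + €0.49 + €1.51 = €3.37

€3.37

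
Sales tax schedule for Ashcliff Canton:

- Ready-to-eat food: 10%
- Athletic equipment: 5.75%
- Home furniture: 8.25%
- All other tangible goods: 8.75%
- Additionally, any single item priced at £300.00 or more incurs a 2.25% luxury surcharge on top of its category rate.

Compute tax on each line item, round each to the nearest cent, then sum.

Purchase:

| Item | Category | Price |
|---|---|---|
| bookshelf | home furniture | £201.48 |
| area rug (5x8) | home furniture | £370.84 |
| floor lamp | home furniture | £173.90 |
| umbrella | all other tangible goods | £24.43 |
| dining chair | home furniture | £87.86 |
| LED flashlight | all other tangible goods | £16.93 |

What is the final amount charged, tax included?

£956.22

Bookshelf £201.48: home furniture → 8.25% → £16.62
Area rug (5x8) £370.84: home furniture → 8.25% + 2.25% surcharge = 10.5% → £38.94
Floor lamp £173.90: home furniture → 8.25% → £14.35
Umbrella £24.43: all other tangible goods → 8.75% → £2.14
Dining chair £87.86: home furniture → 8.25% → £7.25
LED flashlight £16.93: all other tangible goods → 8.75% → £1.48
Subtotal = £875.44; tax = £80.78; total due = £956.22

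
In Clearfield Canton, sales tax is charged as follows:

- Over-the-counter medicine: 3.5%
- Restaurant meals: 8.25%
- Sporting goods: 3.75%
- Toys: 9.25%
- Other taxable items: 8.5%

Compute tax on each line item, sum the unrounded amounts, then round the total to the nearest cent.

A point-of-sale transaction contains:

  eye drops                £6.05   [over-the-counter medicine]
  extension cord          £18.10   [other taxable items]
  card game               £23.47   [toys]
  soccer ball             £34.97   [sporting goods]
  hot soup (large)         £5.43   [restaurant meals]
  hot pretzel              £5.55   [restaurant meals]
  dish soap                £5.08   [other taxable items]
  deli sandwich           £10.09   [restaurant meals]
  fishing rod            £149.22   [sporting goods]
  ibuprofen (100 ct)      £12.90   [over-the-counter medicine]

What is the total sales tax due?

Eye drops £6.05: over-the-counter medicine → 3.5% → £0.21175
Extension cord £18.10: other taxable items → 8.5% → £1.5385
Card game £23.47: toys → 9.25% → £2.170975
Soccer ball £34.97: sporting goods → 3.75% → £1.311375
Hot soup (large) £5.43: restaurant meals → 8.25% → £0.447975
Hot pretzel £5.55: restaurant meals → 8.25% → £0.457875
Dish soap £5.08: other taxable items → 8.5% → £0.4318
Deli sandwich £10.09: restaurant meals → 8.25% → £0.832425
Fishing rod £149.22: sporting goods → 3.75% → £5.59575
Ibuprofen (100 ct) £12.90: over-the-counter medicine → 3.5% → £0.4515
Unrounded tax sum = £13.449925 → £13.45

£13.45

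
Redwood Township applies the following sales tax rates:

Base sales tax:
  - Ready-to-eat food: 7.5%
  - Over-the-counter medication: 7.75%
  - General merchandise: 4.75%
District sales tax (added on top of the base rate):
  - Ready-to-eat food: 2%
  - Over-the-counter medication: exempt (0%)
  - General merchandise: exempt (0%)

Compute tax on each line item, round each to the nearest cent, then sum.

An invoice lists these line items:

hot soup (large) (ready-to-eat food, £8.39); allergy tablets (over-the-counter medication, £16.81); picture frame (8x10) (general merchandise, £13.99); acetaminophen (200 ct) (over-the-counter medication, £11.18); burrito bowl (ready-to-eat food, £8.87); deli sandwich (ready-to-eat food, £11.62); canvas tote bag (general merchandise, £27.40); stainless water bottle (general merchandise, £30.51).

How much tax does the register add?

Hot soup (large) £8.39: ready-to-eat food → 7.5% + 2% district = 9.5% → £0.80
Allergy tablets £16.81: over-the-counter medication → 7.75% + 0% district = 7.75% → £1.30
Picture frame (8x10) £13.99: general merchandise → 4.75% + 0% district = 4.75% → £0.66
Acetaminophen (200 ct) £11.18: over-the-counter medication → 7.75% + 0% district = 7.75% → £0.87
Burrito bowl £8.87: ready-to-eat food → 7.5% + 2% district = 9.5% → £0.84
Deli sandwich £11.62: ready-to-eat food → 7.5% + 2% district = 9.5% → £1.10
Canvas tote bag £27.40: general merchandise → 4.75% + 0% district = 4.75% → £1.30
Stainless water bottle £30.51: general merchandise → 4.75% + 0% district = 4.75% → £1.45
Total tax = £0.80 + £1.30 + £0.66 + £0.87 + £0.84 + £1.10 + £1.30 + £1.45 = £8.32

£8.32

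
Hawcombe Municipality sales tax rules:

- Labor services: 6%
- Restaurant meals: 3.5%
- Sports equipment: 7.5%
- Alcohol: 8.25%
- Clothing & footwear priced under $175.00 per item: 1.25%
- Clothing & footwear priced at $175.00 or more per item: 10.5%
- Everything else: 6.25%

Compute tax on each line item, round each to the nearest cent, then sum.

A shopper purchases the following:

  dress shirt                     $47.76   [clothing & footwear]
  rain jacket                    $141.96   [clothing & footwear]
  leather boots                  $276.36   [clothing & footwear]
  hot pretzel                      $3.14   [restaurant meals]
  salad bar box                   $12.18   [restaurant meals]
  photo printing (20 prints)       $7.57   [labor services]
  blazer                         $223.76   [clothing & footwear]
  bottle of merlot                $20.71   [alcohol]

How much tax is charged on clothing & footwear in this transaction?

$54.88

Dress shirt $47.76: clothing & footwear, under $175.00 → 1.25% → $0.60
Rain jacket $141.96: clothing & footwear, under $175.00 → 1.25% → $1.77
Leather boots $276.36: clothing & footwear, $175.00 or more → 10.5% → $29.02
Blazer $223.76: clothing & footwear, $175.00 or more → 10.5% → $23.49
Tax on clothing & footwear = $0.60 + $1.77 + $29.02 + $23.49 = $54.88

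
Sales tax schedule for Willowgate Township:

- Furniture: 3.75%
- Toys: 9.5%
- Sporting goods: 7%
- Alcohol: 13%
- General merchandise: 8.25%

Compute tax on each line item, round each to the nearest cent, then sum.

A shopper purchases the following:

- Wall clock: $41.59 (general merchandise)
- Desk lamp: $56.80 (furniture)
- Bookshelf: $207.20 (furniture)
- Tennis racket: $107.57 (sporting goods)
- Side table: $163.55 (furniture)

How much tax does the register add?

$26.99

Wall clock $41.59: general merchandise → 8.25% → $3.43
Desk lamp $56.80: furniture → 3.75% → $2.13
Bookshelf $207.20: furniture → 3.75% → $7.77
Tennis racket $107.57: sporting goods → 7% → $7.53
Side table $163.55: furniture → 3.75% → $6.13
Total tax = $3.43 + $2.13 + $7.77 + $7.53 + $6.13 = $26.99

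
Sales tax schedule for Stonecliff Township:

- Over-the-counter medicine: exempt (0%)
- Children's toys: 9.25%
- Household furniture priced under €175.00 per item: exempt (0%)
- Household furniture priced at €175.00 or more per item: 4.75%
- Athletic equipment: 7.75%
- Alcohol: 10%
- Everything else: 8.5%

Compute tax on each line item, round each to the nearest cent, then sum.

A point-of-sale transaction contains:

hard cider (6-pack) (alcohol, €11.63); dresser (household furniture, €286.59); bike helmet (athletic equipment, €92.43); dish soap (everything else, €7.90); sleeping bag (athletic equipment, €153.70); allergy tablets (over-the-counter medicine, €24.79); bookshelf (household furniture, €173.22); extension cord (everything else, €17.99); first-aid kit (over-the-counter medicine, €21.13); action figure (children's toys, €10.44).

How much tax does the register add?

Hard cider (6-pack) €11.63: alcohol → 10% → €1.16
Dresser €286.59: household furniture, €175.00 or more → 4.75% → €13.61
Bike helmet €92.43: athletic equipment → 7.75% → €7.16
Dish soap €7.90: everything else → 8.5% → €0.67
Sleeping bag €153.70: athletic equipment → 7.75% → €11.91
Allergy tablets €24.79: over-the-counter medicine → 0% → €0.00
Bookshelf €173.22: household furniture, under €175.00 → 0% → €0.00
Extension cord €17.99: everything else → 8.5% → €1.53
First-aid kit €21.13: over-the-counter medicine → 0% → €0.00
Action figure €10.44: children's toys → 9.25% → €0.97
Total tax = €1.16 + €13.61 + €7.16 + €0.67 + €11.91 + €1.53 + €0.97 = €37.01

€37.01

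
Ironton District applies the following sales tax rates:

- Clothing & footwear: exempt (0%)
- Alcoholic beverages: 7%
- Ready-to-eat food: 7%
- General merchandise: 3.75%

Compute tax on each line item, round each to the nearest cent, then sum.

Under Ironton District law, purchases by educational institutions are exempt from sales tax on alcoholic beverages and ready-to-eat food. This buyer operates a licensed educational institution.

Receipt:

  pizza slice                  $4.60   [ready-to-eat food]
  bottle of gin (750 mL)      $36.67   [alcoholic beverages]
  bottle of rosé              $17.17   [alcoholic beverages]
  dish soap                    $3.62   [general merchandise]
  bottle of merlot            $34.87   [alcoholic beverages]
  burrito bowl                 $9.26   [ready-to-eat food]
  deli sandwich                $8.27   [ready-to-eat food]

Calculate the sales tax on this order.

Pizza slice $4.60: ready-to-eat food, buyer-exempt → 0% → $0.00
Bottle of gin (750 mL) $36.67: alcoholic beverages, buyer-exempt → 0% → $0.00
Bottle of rosé $17.17: alcoholic beverages, buyer-exempt → 0% → $0.00
Dish soap $3.62: general merchandise → 3.75% → $0.14
Bottle of merlot $34.87: alcoholic beverages, buyer-exempt → 0% → $0.00
Burrito bowl $9.26: ready-to-eat food, buyer-exempt → 0% → $0.00
Deli sandwich $8.27: ready-to-eat food, buyer-exempt → 0% → $0.00
Total tax = $0.14

$0.14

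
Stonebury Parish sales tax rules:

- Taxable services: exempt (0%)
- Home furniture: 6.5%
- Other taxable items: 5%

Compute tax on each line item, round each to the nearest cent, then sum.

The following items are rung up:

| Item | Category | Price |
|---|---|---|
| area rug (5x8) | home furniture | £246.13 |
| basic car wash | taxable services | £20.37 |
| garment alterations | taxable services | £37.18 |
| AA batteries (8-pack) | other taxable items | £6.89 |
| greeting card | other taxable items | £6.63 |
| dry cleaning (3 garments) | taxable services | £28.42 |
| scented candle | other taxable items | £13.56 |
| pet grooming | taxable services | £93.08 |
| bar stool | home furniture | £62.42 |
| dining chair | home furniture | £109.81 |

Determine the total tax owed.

£28.55

Area rug (5x8) £246.13: home furniture → 6.5% → £16.00
Basic car wash £20.37: taxable services → 0% → £0.00
Garment alterations £37.18: taxable services → 0% → £0.00
AA batteries (8-pack) £6.89: other taxable items → 5% → £0.34
Greeting card £6.63: other taxable items → 5% → £0.33
Dry cleaning (3 garments) £28.42: taxable services → 0% → £0.00
Scented candle £13.56: other taxable items → 5% → £0.68
Pet grooming £93.08: taxable services → 0% → £0.00
Bar stool £62.42: home furniture → 6.5% → £4.06
Dining chair £109.81: home furniture → 6.5% → £7.14
Total tax = £16.00 + £0.34 + £0.33 + £0.68 + £4.06 + £7.14 = £28.55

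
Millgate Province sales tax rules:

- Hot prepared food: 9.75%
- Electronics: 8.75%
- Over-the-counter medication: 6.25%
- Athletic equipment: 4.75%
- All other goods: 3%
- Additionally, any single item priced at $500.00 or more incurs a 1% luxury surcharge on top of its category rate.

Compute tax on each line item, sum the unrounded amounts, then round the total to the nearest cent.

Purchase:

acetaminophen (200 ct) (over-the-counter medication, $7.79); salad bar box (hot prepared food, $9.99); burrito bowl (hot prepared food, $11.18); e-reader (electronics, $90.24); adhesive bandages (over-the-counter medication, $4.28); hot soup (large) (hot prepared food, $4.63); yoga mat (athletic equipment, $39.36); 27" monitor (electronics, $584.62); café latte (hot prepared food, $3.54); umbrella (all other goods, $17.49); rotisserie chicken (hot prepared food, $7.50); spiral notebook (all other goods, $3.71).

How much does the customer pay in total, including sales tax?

$856.08

Acetaminophen (200 ct) $7.79: over-the-counter medication → 6.25% → $0.486875
Salad bar box $9.99: hot prepared food → 9.75% → $0.974025
Burrito bowl $11.18: hot prepared food → 9.75% → $1.09005
E-reader $90.24: electronics → 8.75% → $7.896
Adhesive bandages $4.28: over-the-counter medication → 6.25% → $0.2675
Hot soup (large) $4.63: hot prepared food → 9.75% → $0.451425
Yoga mat $39.36: athletic equipment → 4.75% → $1.8696
27" monitor $584.62: electronics → 8.75% + 1% surcharge = 9.75% → $57.00045
Café latte $3.54: hot prepared food → 9.75% → $0.34515
Umbrella $17.49: all other goods → 3% → $0.5247
Rotisserie chicken $7.50: hot prepared food → 9.75% → $0.73125
Spiral notebook $3.71: all other goods → 3% → $0.1113
Subtotal = $784.33; unrounded tax = $71.748325 → $71.75; total due = $856.08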